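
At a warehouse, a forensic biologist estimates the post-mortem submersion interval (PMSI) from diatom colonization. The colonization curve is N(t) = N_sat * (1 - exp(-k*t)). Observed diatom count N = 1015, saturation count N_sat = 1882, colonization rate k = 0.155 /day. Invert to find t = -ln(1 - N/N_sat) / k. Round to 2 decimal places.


PMSI from diatom colonization curve:
N / N_sat = 1015 / 1882 = 0.53932
1 - N/N_sat = 0.46068
ln(1 - N/N_sat) = -0.775052
t = -ln(1 - N/N_sat) / k = -(-0.775052) / 0.155 = 5.00 days

5.00


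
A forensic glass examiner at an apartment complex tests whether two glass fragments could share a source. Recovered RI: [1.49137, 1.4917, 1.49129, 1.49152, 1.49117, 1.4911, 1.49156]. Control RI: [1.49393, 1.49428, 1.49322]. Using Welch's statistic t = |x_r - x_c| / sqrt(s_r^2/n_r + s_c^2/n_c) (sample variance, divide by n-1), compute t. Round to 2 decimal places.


Welch's t-criterion for glass RI comparison:
Recovered mean = sum / n_r = 10.43971 / 7 = 1.4913871
Control mean = sum / n_c = 4.48143 / 3 = 1.49381
Recovered sample variance s_r^2 = 4.74571e-08
Control sample variance s_c^2 = 2.917e-07
Welch SE (unpooled) = sqrt(s_r^2/n_r + s_c^2/n_c) = sqrt(6.77959e-09 + 9.72333e-08) = sqrt(1.04013e-07) = 0.00032251
|mean_r - mean_c| = 0.00242286
t = 0.00242286 / 0.00032251 = 7.51

7.51


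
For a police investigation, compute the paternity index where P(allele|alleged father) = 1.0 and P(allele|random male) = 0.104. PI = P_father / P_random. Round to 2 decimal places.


Paternity Index calculation:
PI = P(allele|father) / P(allele|random)
PI = 1.0 / 0.104
PI = 9.62

9.62


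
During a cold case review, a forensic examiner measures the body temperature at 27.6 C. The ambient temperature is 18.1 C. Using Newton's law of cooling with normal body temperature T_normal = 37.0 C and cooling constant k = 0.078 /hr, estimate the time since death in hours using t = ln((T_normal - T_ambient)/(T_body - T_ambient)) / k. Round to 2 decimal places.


Using Newton's law of cooling:
t = ln((T_normal - T_ambient) / (T_body - T_ambient)) / k
T_normal - T_ambient = 18.9
T_body - T_ambient = 9.5
Ratio = 1.989474
ln(ratio) = 0.68787
t = 0.68787 / 0.078 = 8.82 hours

8.82


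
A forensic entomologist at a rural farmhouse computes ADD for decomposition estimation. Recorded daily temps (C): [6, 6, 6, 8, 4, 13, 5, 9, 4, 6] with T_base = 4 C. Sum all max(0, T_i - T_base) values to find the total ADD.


Computing ADD day by day:
Day 1: max(0, 6 - 4) = 2
Day 2: max(0, 6 - 4) = 2
Day 3: max(0, 6 - 4) = 2
Day 4: max(0, 8 - 4) = 4
Day 5: max(0, 4 - 4) = 0
Day 6: max(0, 13 - 4) = 9
Day 7: max(0, 5 - 4) = 1
Day 8: max(0, 9 - 4) = 5
Day 9: max(0, 4 - 4) = 0
Day 10: max(0, 6 - 4) = 2
Total ADD = 27

27


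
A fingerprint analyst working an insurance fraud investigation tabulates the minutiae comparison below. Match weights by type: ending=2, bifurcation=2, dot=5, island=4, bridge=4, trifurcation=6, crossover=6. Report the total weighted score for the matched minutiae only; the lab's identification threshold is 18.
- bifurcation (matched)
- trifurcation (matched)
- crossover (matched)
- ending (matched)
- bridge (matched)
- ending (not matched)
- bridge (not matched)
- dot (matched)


Weighted minutiae match score:
  bifurcation: matched, +2 (running total 2)
  trifurcation: matched, +6 (running total 8)
  crossover: matched, +6 (running total 14)
  ending: matched, +2 (running total 16)
  bridge: matched, +4 (running total 20)
  ending: not matched, +0
  bridge: not matched, +0
  dot: matched, +5 (running total 25)
Total score = 25
Threshold = 18; verdict = identification

25


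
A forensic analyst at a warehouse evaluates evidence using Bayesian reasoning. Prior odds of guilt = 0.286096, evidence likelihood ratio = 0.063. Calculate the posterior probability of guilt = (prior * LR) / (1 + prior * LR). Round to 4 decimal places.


Bayesian evidence evaluation:
Posterior odds = prior_odds * LR = 0.286096 * 0.063 = 0.01802405
Posterior probability = posterior_odds / (1 + posterior_odds)
= 0.01802405 / (1 + 0.01802405)
= 0.01802405 / 1.01802405
= 0.0177

0.0177


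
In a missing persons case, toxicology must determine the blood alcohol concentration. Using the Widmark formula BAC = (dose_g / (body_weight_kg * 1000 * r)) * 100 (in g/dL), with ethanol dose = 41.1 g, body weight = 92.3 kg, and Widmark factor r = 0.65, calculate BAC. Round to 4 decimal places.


Applying the Widmark formula:
BAC = (dose_g / (body_wt * 1000 * r)) * 100
Denominator = 92.3 * 1000 * 0.65 = 59995
BAC = (41.1 / 59995) * 100
BAC = 0.0685 g/dL

0.0685


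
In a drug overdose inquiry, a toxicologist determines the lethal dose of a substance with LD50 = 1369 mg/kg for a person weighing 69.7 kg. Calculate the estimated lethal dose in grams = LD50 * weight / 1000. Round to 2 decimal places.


Lethal dose calculation:
Lethal dose = LD50 * body_weight / 1000
= 1369 * 69.7 / 1000
= 95419.3 / 1000
= 95.42 g

95.42


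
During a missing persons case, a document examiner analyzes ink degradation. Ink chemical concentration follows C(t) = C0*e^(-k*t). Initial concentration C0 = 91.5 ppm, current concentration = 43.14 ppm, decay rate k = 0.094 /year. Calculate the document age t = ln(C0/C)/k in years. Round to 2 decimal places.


Document age estimation:
C0/C = 91.5 / 43.14 = 2.121001
ln(C0/C) = 0.751888
t = 0.751888 / 0.094 = 8.00 years

8.00


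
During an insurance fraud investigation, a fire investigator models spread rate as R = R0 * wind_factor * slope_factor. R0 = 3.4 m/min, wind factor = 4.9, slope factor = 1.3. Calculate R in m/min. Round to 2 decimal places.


Fire spread rate calculation:
R = R0 * wind_factor * slope_factor
= 3.4 * 4.9 * 1.3
= 16.66 * 1.3
= 21.66 m/min

21.66


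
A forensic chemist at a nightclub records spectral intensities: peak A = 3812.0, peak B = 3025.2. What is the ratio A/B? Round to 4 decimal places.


Spectral peak ratio:
Peak A = 3812.0 counts
Peak B = 3025.2 counts
Ratio = 3812.0 / 3025.2 = 1.2601

1.2601


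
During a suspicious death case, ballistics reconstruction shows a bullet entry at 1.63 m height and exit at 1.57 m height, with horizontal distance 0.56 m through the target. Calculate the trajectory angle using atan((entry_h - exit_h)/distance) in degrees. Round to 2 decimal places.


Bullet trajectory angle:
Height difference = 1.63 - 1.57 = 0.06 m
angle = atan(0.06 / 0.56)
angle = atan(0.107143)
angle = 6.12 degrees

6.12


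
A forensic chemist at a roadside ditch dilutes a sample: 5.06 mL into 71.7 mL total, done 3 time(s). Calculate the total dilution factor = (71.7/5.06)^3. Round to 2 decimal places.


Dilution factor calculation:
Single dilution = V_total / V_sample = 71.7 / 5.06 ≈ 14.16996
Number of dilutions = 3
Total DF = (71.7 / 5.06)^3 (full precision, rounded at the end) = 2845.15

2845.15


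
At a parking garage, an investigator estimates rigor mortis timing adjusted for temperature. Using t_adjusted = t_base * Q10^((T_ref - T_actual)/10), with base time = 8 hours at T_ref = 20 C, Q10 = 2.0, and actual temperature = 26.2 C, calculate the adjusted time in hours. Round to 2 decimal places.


Rigor mortis time adjustment:
Exponent = (T_ref - T_actual) / 10 = (20 - 26.2) / 10 = -0.62
Q10 factor = 2.0^-0.62 = 0.65067
t_adjusted = 8 * 0.65067 = 5.21 hours

5.21


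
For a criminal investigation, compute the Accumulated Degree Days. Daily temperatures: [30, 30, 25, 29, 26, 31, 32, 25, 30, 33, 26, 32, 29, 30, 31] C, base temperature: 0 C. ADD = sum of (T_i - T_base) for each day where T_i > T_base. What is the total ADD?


Computing ADD day by day:
Day 1: max(0, 30 - 0) = 30
Day 2: max(0, 30 - 0) = 30
Day 3: max(0, 25 - 0) = 25
Day 4: max(0, 29 - 0) = 29
Day 5: max(0, 26 - 0) = 26
Day 6: max(0, 31 - 0) = 31
Day 7: max(0, 32 - 0) = 32
Day 8: max(0, 25 - 0) = 25
Day 9: max(0, 30 - 0) = 30
Day 10: max(0, 33 - 0) = 33
Day 11: max(0, 26 - 0) = 26
Day 12: max(0, 32 - 0) = 32
Day 13: max(0, 29 - 0) = 29
Day 14: max(0, 30 - 0) = 30
Day 15: max(0, 31 - 0) = 31
Total ADD = 439

439


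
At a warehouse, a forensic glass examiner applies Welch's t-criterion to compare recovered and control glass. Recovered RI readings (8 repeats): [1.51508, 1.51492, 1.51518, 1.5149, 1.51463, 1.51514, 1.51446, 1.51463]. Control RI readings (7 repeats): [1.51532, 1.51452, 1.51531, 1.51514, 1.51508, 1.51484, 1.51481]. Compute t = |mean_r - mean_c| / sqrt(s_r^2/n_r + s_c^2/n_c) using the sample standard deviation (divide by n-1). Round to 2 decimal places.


Welch's t-criterion for glass RI comparison:
Recovered mean = sum / n_r = 12.11894 / 8 = 1.5148675
Control mean = sum / n_c = 10.60502 / 7 = 1.5150029
Recovered sample variance s_r^2 = 7.13929e-08
Control sample variance s_c^2 = 8.60905e-08
Welch SE (unpooled) = sqrt(s_r^2/n_r + s_c^2/n_c) = sqrt(8.92411e-09 + 1.22986e-08) = sqrt(2.12227e-08) = 0.00014568
|mean_r - mean_c| = 0.000135357
t = 0.000135357 / 0.00014568 = 0.93

0.93


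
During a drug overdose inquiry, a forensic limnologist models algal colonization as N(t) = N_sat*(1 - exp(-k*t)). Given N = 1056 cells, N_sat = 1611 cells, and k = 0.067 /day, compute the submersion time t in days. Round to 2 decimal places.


PMSI from diatom colonization curve:
N / N_sat = 1056 / 1611 = 0.655493
1 - N/N_sat = 0.344507
ln(1 - N/N_sat) = -1.065641
t = -ln(1 - N/N_sat) / k = -(-1.065641) / 0.067 = 15.91 days

15.91


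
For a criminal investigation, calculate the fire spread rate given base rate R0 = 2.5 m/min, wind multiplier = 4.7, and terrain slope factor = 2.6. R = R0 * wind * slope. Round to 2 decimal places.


Fire spread rate calculation:
R = R0 * wind_factor * slope_factor
= 2.5 * 4.7 * 2.6
= 11.75 * 2.6
= 30.55 m/min

30.55


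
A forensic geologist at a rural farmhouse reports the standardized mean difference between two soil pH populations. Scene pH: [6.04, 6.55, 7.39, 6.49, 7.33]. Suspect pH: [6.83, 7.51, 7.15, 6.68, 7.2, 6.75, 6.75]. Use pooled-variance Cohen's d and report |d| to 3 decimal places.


Pooled-variance Cohen's d for soil pH comparison:
Scene mean = 33.8 / 5 = 6.76
Suspect mean = 48.87 / 7 = 6.981429
Scene sample variance s_s^2 = 0.3393
Suspect sample variance s_c^2 = 0.096081
Pooled variance = ((n_s-1)*s_s^2 + (n_c-1)*s_c^2) / (n_s + n_c - 2) = 0.193369
Pooled SD = sqrt(0.193369) = 0.439737
Mean difference = -0.221429
|d| = |-0.221429| / 0.439737 = 0.504

0.504


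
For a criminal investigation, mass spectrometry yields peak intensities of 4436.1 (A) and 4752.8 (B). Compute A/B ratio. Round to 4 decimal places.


Spectral peak ratio:
Peak A = 4436.1 counts
Peak B = 4752.8 counts
Ratio = 4436.1 / 4752.8 = 0.9334

0.9334


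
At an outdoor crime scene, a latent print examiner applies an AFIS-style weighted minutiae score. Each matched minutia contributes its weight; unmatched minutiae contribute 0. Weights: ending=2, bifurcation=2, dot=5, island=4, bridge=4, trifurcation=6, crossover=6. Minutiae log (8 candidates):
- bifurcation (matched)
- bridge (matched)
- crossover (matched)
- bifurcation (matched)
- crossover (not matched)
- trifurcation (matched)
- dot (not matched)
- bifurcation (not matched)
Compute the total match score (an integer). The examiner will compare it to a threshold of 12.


Weighted minutiae match score:
  bifurcation: matched, +2 (running total 2)
  bridge: matched, +4 (running total 6)
  crossover: matched, +6 (running total 12)
  bifurcation: matched, +2 (running total 14)
  crossover: not matched, +0
  trifurcation: matched, +6 (running total 20)
  dot: not matched, +0
  bifurcation: not matched, +0
Total score = 20
Threshold = 12; verdict = identification

20


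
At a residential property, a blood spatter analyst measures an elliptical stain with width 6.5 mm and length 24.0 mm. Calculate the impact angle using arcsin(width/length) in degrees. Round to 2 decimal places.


Blood spatter impact angle calculation:
width / length = 6.5 / 24.0 = 0.270833
angle = arcsin(0.270833)
angle = 15.71 degrees

15.71


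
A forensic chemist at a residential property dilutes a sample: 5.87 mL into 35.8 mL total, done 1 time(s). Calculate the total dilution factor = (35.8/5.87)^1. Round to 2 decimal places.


Dilution factor calculation:
Single dilution = V_total / V_sample = 35.8 / 5.87 ≈ 6.098807
Number of dilutions = 1
Total DF = (35.8 / 5.87)^1 (full precision, rounded at the end) = 6.10

6.10


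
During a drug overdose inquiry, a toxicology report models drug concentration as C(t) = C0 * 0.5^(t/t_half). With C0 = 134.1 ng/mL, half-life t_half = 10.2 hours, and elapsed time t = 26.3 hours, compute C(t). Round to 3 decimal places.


Drug concentration decay:
Number of half-lives = t / t_half = 26.3 / 10.2 = 2.578431
Decay factor = 0.5^2.578431 = 0.16742293
C(t) = 134.1 * 0.16742293 = 22.451 ng/mL

22.451


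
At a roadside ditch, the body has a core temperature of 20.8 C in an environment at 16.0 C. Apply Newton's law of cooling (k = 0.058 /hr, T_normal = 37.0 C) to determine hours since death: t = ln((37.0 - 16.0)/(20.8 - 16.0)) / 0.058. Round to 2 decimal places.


Using Newton's law of cooling:
t = ln((T_normal - T_ambient) / (T_body - T_ambient)) / k
T_normal - T_ambient = 21.0
T_body - T_ambient = 4.8
Ratio = 4.375
ln(ratio) = 1.475907
t = 1.475907 / 0.058 = 25.45 hours

25.45


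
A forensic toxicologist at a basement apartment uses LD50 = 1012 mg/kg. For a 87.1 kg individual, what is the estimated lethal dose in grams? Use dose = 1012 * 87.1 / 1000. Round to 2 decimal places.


Lethal dose calculation:
Lethal dose = LD50 * body_weight / 1000
= 1012 * 87.1 / 1000
= 88145.2 / 1000
= 88.15 g

88.15


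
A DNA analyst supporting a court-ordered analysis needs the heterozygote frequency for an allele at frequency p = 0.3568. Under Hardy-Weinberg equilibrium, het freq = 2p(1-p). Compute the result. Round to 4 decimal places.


Hardy-Weinberg heterozygote frequency:
q = 1 - p = 1 - 0.3568 = 0.6432
2pq = 2 * 0.3568 * 0.6432 = 0.4590

0.4590


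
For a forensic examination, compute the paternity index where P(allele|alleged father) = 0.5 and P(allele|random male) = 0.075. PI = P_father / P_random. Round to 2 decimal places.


Paternity Index calculation:
PI = P(allele|father) / P(allele|random)
PI = 0.5 / 0.075
PI = 6.67

6.67


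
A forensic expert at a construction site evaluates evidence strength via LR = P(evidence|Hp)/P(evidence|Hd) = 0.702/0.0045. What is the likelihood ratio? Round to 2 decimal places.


Likelihood ratio calculation:
LR = P(E|Hp) / P(E|Hd)
LR = 0.702 / 0.0045
LR = 156.00

156.00


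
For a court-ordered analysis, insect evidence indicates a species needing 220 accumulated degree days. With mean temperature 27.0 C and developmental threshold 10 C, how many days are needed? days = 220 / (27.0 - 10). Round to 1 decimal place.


Insect development time:
Effective temperature = avg_temp - T_base = 27.0 - 10 = 17.0 C
Days = ADD / effective_temp = 220 / 17.0 = 12.9 days

12.9


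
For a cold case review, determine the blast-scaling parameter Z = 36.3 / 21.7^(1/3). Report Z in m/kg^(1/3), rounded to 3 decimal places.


Scaled distance calculation:
W^(1/3) = 21.7^(1/3) = 2.789244
Z = R / W^(1/3) = 36.3 / 2.789244
Z = 13.014 m/kg^(1/3)

13.014


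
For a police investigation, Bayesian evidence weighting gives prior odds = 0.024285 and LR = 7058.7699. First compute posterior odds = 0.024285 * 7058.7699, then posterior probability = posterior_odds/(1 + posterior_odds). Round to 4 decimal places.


Bayesian evidence evaluation:
Posterior odds = prior_odds * LR = 0.024285 * 7058.7699 = 171.4222
Posterior probability = posterior_odds / (1 + posterior_odds)
= 171.4222 / (1 + 171.4222)
= 171.4222 / 172.4222
= 0.9942

0.9942


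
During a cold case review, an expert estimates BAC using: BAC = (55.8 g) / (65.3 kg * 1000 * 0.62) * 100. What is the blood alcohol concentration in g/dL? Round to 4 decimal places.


Applying the Widmark formula:
BAC = (dose_g / (body_wt * 1000 * r)) * 100
Denominator = 65.3 * 1000 * 0.62 = 40486
BAC = (55.8 / 40486) * 100
BAC = 0.1378 g/dL

0.1378


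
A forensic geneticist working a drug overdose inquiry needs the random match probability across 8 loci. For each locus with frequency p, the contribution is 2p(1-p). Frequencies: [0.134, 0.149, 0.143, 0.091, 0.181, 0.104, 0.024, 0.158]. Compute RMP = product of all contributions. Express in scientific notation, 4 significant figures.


Computing RMP for 8 loci:
Locus 1: 2 * 0.134 * 0.866 = 0.232088
Locus 2: 2 * 0.149 * 0.851 = 0.253598
Locus 3: 2 * 0.143 * 0.857 = 0.245102
Locus 4: 2 * 0.091 * 0.909 = 0.165438
Locus 5: 2 * 0.181 * 0.819 = 0.296478
Locus 6: 2 * 0.104 * 0.896 = 0.186368
Locus 7: 2 * 0.024 * 0.976 = 0.046848
Locus 8: 2 * 0.158 * 0.842 = 0.266072
RMP = 1.644e-06

1.644e-06


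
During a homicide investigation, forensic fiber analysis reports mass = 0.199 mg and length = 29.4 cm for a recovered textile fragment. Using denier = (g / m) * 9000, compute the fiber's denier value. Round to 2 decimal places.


Denier calculation:
Mass in grams = 0.199 mg / 1000 = 0.000199 g
Length in meters = 29.4 cm / 100 = 0.294 m
Linear density = mass / length = 0.000199 / 0.294 = 0.00067687 g/m
Denier = (g/m) * 9000 = 0.00067687 * 9000 = 6.09

6.09


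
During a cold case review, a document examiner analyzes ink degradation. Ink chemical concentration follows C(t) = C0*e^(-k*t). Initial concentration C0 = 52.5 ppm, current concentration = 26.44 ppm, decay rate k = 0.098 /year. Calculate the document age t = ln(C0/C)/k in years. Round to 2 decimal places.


Document age estimation:
C0/C = 52.5 / 26.44 = 1.985628
ln(C0/C) = 0.685935
t = 0.685935 / 0.098 = 7.00 years

7.00


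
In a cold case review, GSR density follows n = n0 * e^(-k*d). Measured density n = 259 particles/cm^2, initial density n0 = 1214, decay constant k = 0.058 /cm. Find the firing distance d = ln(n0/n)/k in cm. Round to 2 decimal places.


GSR distance calculation:
n0/n = 1214 / 259 = 4.687259
ln(n0/n) = 1.544848
d = 1.544848 / 0.058 = 26.64 cm

26.64


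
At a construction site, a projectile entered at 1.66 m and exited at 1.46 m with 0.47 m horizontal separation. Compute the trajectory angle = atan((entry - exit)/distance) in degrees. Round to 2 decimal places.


Bullet trajectory angle:
Height difference = 1.66 - 1.46 = 0.2 m
angle = atan(0.2 / 0.47)
angle = atan(0.425532)
angle = 23.05 degrees

23.05


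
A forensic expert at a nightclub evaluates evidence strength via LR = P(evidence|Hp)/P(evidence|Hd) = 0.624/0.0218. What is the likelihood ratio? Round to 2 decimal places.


Likelihood ratio calculation:
LR = P(E|Hp) / P(E|Hd)
LR = 0.624 / 0.0218
LR = 28.62

28.62


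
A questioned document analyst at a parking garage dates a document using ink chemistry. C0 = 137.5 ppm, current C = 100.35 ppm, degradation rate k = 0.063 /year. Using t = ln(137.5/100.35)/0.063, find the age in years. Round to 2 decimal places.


Document age estimation:
C0/C = 137.5 / 100.35 = 1.370204
ln(C0/C) = 0.31496
t = 0.31496 / 0.063 = 5.00 years

5.00


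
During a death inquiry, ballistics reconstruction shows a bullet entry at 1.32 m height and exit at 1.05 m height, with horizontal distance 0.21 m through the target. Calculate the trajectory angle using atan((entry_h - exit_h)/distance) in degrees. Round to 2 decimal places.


Bullet trajectory angle:
Height difference = 1.32 - 1.05 = 0.27 m
angle = atan(0.27 / 0.21)
angle = atan(1.285714)
angle = 52.13 degrees

52.13


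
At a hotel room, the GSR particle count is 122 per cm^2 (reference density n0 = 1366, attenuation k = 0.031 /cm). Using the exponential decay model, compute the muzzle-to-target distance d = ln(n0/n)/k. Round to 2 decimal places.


GSR distance calculation:
n0/n = 1366 / 122 = 11.196721
ln(n0/n) = 2.415621
d = 2.415621 / 0.031 = 77.92 cm

77.92


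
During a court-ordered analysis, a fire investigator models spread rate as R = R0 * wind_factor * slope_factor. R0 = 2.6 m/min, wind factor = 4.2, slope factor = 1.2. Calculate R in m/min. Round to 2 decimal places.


Fire spread rate calculation:
R = R0 * wind_factor * slope_factor
= 2.6 * 4.2 * 1.2
= 10.92 * 1.2
= 13.10 m/min

13.10


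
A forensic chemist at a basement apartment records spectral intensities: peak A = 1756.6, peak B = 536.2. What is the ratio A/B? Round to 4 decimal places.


Spectral peak ratio:
Peak A = 1756.6 counts
Peak B = 536.2 counts
Ratio = 1756.6 / 536.2 = 3.2760

3.2760


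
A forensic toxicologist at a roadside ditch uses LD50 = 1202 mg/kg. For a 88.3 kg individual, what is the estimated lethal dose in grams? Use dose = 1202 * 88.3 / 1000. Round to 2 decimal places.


Lethal dose calculation:
Lethal dose = LD50 * body_weight / 1000
= 1202 * 88.3 / 1000
= 106136.6 / 1000
= 106.14 g

106.14


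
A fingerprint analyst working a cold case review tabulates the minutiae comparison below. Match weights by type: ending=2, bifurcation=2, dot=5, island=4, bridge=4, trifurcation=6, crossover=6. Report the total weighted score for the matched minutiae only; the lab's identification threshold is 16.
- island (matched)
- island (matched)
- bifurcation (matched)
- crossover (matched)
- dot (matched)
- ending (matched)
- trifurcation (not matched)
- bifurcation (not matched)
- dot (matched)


Weighted minutiae match score:
  island: matched, +4 (running total 4)
  island: matched, +4 (running total 8)
  bifurcation: matched, +2 (running total 10)
  crossover: matched, +6 (running total 16)
  dot: matched, +5 (running total 21)
  ending: matched, +2 (running total 23)
  trifurcation: not matched, +0
  bifurcation: not matched, +0
  dot: matched, +5 (running total 28)
Total score = 28
Threshold = 16; verdict = identification

28


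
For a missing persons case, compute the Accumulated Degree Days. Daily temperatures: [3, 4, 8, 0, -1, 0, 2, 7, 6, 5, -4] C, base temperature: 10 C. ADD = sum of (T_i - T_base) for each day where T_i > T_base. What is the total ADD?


Computing ADD day by day:
Day 1: max(0, 3 - 10) = 0
Day 2: max(0, 4 - 10) = 0
Day 3: max(0, 8 - 10) = 0
Day 4: max(0, 0 - 10) = 0
Day 5: max(0, -1 - 10) = 0
Day 6: max(0, 0 - 10) = 0
Day 7: max(0, 2 - 10) = 0
Day 8: max(0, 7 - 10) = 0
Day 9: max(0, 6 - 10) = 0
Day 10: max(0, 5 - 10) = 0
Day 11: max(0, -4 - 10) = 0
Total ADD = 0

0


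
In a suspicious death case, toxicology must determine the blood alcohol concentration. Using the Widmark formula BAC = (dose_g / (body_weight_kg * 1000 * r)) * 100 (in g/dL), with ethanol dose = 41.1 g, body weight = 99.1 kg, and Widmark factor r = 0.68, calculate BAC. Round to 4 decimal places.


Applying the Widmark formula:
BAC = (dose_g / (body_wt * 1000 * r)) * 100
Denominator = 99.1 * 1000 * 0.68 = 67388
BAC = (41.1 / 67388) * 100
BAC = 0.0610 g/dL

0.0610


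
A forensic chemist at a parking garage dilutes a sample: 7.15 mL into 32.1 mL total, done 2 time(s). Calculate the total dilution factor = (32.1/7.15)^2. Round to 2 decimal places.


Dilution factor calculation:
Single dilution = V_total / V_sample = 32.1 / 7.15 ≈ 4.48951
Number of dilutions = 2
Total DF = (32.1 / 7.15)^2 (full precision, rounded at the end) = 20.16

20.16


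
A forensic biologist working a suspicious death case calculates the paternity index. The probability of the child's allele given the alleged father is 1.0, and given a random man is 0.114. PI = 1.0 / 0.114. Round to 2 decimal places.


Paternity Index calculation:
PI = P(allele|father) / P(allele|random)
PI = 1.0 / 0.114
PI = 8.77

8.77


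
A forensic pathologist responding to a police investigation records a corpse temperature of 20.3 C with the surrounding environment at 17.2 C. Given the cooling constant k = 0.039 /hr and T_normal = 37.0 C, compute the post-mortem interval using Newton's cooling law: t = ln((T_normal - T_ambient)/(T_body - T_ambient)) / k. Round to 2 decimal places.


Using Newton's law of cooling:
t = ln((T_normal - T_ambient) / (T_body - T_ambient)) / k
T_normal - T_ambient = 19.8
T_body - T_ambient = 3.1
Ratio = 6.387097
ln(ratio) = 1.85428
t = 1.85428 / 0.039 = 47.55 hours

47.55


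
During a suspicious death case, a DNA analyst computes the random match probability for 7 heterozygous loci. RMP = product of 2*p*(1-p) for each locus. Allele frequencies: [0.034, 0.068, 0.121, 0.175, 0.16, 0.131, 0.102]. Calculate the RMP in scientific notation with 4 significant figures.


Computing RMP for 7 loci:
Locus 1: 2 * 0.034 * 0.966 = 0.065688
Locus 2: 2 * 0.068 * 0.932 = 0.126752
Locus 3: 2 * 0.121 * 0.879 = 0.212718
Locus 4: 2 * 0.175 * 0.825 = 0.28875
Locus 5: 2 * 0.16 * 0.84 = 0.2688
Locus 6: 2 * 0.131 * 0.869 = 0.227678
Locus 7: 2 * 0.102 * 0.898 = 0.183192
RMP = 5.734e-06

5.734e-06


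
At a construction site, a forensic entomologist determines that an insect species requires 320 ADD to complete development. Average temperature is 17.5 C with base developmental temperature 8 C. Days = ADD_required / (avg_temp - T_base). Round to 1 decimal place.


Insect development time:
Effective temperature = avg_temp - T_base = 17.5 - 8 = 9.5 C
Days = ADD / effective_temp = 320 / 9.5 = 33.7 days

33.7


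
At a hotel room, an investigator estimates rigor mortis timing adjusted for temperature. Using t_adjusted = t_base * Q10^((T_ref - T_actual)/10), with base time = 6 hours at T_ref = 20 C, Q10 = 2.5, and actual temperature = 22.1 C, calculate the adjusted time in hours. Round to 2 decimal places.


Rigor mortis time adjustment:
Exponent = (T_ref - T_actual) / 10 = (20 - 22.1) / 10 = -0.21
Q10 factor = 2.5^-0.21 = 0.82496
t_adjusted = 6 * 0.82496 = 4.95 hours

4.95


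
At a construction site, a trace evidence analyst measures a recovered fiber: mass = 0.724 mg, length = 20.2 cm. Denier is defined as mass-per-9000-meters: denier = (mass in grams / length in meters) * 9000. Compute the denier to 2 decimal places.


Denier calculation:
Mass in grams = 0.724 mg / 1000 = 0.000724 g
Length in meters = 20.2 cm / 100 = 0.202 m
Linear density = mass / length = 0.000724 / 0.202 = 0.00358416 g/m
Denier = (g/m) * 9000 = 0.00358416 * 9000 = 32.26

32.26


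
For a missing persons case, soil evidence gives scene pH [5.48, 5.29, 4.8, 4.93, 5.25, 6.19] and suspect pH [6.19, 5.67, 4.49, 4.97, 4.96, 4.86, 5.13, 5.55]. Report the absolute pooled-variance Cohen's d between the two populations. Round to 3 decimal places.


Pooled-variance Cohen's d for soil pH comparison:
Scene mean = 31.94 / 6 = 5.323333
Suspect mean = 41.82 / 8 = 5.2275
Scene sample variance s_s^2 = 0.242147
Suspect sample variance s_c^2 = 0.293221
Pooled variance = ((n_s-1)*s_s^2 + (n_c-1)*s_c^2) / (n_s + n_c - 2) = 0.27194
Pooled SD = sqrt(0.27194) = 0.521479
Mean difference = 0.095833
|d| = |0.095833| / 0.521479 = 0.184

0.184


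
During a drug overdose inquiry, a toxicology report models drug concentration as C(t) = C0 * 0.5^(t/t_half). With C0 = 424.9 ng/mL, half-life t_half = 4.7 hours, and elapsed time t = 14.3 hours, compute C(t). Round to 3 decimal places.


Drug concentration decay:
Number of half-lives = t / t_half = 14.3 / 4.7 = 3.042553
Decay factor = 0.5^3.042553 = 0.12136691
C(t) = 424.9 * 0.12136691 = 51.569 ng/mL

51.569


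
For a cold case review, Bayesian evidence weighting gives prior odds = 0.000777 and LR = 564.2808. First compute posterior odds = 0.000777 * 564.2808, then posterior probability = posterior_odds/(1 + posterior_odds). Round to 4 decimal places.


Bayesian evidence evaluation:
Posterior odds = prior_odds * LR = 0.000777 * 564.2808 = 0.4384462
Posterior probability = posterior_odds / (1 + posterior_odds)
= 0.4384462 / (1 + 0.4384462)
= 0.4384462 / 1.4384462
= 0.3048

0.3048


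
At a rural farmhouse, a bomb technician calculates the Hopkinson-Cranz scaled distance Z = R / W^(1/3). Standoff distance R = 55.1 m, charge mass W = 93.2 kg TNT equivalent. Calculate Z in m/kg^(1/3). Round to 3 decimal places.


Scaled distance calculation:
W^(1/3) = 93.2^(1/3) = 4.5339
Z = R / W^(1/3) = 55.1 / 4.5339
Z = 12.153 m/kg^(1/3)

12.153


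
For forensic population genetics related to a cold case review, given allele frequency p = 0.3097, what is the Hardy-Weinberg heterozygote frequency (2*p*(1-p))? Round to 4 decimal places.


Hardy-Weinberg heterozygote frequency:
q = 1 - p = 1 - 0.3097 = 0.6903
2pq = 2 * 0.3097 * 0.6903 = 0.4276

0.4276


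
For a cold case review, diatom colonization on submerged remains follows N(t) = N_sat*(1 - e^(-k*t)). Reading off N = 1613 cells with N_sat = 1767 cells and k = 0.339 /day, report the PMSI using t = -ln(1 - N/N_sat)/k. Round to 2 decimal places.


PMSI from diatom colonization curve:
N / N_sat = 1613 / 1767 = 0.912847
1 - N/N_sat = 0.087153
ln(1 - N/N_sat) = -2.44009
t = -ln(1 - N/N_sat) / k = -(-2.44009) / 0.339 = 7.20 days

7.20


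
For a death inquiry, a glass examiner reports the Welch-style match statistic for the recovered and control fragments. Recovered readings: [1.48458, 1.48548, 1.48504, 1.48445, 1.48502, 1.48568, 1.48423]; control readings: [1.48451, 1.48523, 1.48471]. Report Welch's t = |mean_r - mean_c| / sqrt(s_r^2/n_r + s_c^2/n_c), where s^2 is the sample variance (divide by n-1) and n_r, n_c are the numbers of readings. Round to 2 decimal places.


Welch's t-criterion for glass RI comparison:
Recovered mean = sum / n_r = 10.39448 / 7 = 1.4849257
Control mean = sum / n_c = 4.45445 / 3 = 1.4848167
Recovered sample variance s_r^2 = 2.87995e-07
Control sample variance s_c^2 = 1.38133e-07
Welch SE (unpooled) = sqrt(s_r^2/n_r + s_c^2/n_c) = sqrt(4.11422e-08 + 4.60444e-08) = sqrt(8.71866e-08) = 0.000295274
|mean_r - mean_c| = 0.000109048
t = 0.000109048 / 0.000295274 = 0.37

0.37


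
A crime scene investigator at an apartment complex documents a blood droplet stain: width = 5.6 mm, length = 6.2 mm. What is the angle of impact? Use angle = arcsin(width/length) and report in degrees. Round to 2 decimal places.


Blood spatter impact angle calculation:
width / length = 5.6 / 6.2 = 0.903226
angle = arcsin(0.903226)
angle = 64.59 degrees

64.59


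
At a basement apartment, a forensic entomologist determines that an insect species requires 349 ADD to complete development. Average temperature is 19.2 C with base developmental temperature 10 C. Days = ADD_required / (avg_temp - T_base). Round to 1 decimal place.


Insect development time:
Effective temperature = avg_temp - T_base = 19.2 - 10 = 9.2 C
Days = ADD / effective_temp = 349 / 9.2 = 37.9 days

37.9


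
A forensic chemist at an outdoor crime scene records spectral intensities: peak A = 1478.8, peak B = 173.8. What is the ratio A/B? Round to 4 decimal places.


Spectral peak ratio:
Peak A = 1478.8 counts
Peak B = 173.8 counts
Ratio = 1478.8 / 173.8 = 8.5086

8.5086


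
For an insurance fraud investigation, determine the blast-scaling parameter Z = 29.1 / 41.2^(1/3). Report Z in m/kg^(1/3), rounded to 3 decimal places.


Scaled distance calculation:
W^(1/3) = 41.2^(1/3) = 3.453815
Z = R / W^(1/3) = 29.1 / 3.453815
Z = 8.425 m/kg^(1/3)

8.425


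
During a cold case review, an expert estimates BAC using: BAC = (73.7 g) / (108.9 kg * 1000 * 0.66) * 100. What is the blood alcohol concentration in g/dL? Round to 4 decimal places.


Applying the Widmark formula:
BAC = (dose_g / (body_wt * 1000 * r)) * 100
Denominator = 108.9 * 1000 * 0.66 = 71874
BAC = (73.7 / 71874) * 100
BAC = 0.1025 g/dL

0.1025


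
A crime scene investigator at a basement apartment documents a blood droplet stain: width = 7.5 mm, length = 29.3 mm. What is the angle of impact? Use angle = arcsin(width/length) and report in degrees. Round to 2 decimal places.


Blood spatter impact angle calculation:
width / length = 7.5 / 29.3 = 0.255973
angle = arcsin(0.255973)
angle = 14.83 degrees

14.83


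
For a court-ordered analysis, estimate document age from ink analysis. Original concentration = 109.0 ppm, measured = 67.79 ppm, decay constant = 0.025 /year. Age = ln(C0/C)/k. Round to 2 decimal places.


Document age estimation:
C0/C = 109.0 / 67.79 = 1.607907
ln(C0/C) = 0.474933
t = 0.474933 / 0.025 = 19.00 years

19.00


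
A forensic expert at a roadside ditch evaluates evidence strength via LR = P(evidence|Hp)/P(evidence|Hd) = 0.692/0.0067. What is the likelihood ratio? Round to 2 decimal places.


Likelihood ratio calculation:
LR = P(E|Hp) / P(E|Hd)
LR = 0.692 / 0.0067
LR = 103.28

103.28


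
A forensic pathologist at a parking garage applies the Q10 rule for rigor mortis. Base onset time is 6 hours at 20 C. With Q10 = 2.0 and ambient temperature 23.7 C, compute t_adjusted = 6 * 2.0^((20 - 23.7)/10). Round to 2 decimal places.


Rigor mortis time adjustment:
Exponent = (T_ref - T_actual) / 10 = (20 - 23.7) / 10 = -0.37
Q10 factor = 2.0^-0.37 = 0.77378
t_adjusted = 6 * 0.77378 = 4.64 hours

4.64


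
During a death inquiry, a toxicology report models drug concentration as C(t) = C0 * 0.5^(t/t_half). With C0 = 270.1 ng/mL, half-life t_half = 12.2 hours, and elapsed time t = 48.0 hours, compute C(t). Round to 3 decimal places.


Drug concentration decay:
Number of half-lives = t / t_half = 48.0 / 12.2 = 3.934426
Decay factor = 0.5^3.934426 = 0.06540633
C(t) = 270.1 * 0.06540633 = 17.666 ng/mL

17.666


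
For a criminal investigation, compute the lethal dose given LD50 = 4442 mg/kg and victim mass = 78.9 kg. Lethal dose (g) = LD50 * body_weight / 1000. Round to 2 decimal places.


Lethal dose calculation:
Lethal dose = LD50 * body_weight / 1000
= 4442 * 78.9 / 1000
= 350473.8 / 1000
= 350.47 g

350.47


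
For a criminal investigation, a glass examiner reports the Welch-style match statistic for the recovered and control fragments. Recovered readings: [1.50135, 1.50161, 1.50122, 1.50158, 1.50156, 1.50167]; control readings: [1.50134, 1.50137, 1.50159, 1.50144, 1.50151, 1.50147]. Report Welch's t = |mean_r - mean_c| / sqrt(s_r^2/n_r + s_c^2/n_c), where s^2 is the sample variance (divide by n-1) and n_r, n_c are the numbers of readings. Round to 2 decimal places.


Welch's t-criterion for glass RI comparison:
Recovered mean = sum / n_r = 9.00899 / 6 = 1.5014983
Control mean = sum / n_c = 9.00872 / 6 = 1.5014533
Recovered sample variance s_r^2 = 3.03767e-08
Control sample variance s_c^2 = 8.42667e-09
Welch SE (unpooled) = sqrt(s_r^2/n_r + s_c^2/n_c) = sqrt(5.06278e-09 + 1.40444e-09) = sqrt(6.46722e-09) = 8.0419e-05
|mean_r - mean_c| = 4.5e-05
t = 4.5e-05 / 8.0419e-05 = 0.56

0.56


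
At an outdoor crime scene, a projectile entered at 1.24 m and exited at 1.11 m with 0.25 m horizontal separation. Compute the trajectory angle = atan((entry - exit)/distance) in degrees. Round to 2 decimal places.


Bullet trajectory angle:
Height difference = 1.24 - 1.11 = 0.13 m
angle = atan(0.13 / 0.25)
angle = atan(0.52)
angle = 27.47 degrees

27.47


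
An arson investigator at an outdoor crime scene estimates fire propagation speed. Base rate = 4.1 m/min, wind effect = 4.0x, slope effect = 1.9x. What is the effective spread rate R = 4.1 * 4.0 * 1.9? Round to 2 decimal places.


Fire spread rate calculation:
R = R0 * wind_factor * slope_factor
= 4.1 * 4.0 * 1.9
= 16.4 * 1.9
= 31.16 m/min

31.16


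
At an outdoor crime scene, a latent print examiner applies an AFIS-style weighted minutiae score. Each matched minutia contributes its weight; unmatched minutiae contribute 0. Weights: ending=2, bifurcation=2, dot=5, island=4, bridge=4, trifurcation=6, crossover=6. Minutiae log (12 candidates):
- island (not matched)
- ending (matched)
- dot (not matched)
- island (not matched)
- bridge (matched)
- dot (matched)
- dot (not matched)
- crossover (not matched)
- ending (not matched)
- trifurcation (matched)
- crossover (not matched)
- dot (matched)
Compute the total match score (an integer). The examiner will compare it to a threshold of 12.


Weighted minutiae match score:
  island: not matched, +0
  ending: matched, +2 (running total 2)
  dot: not matched, +0
  island: not matched, +0
  bridge: matched, +4 (running total 6)
  dot: matched, +5 (running total 11)
  dot: not matched, +0
  crossover: not matched, +0
  ending: not matched, +0
  trifurcation: matched, +6 (running total 17)
  crossover: not matched, +0
  dot: matched, +5 (running total 22)
Total score = 22
Threshold = 12; verdict = identification

22


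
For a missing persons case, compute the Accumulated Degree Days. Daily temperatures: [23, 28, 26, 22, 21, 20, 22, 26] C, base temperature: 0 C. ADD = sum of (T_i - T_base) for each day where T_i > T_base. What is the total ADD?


Computing ADD day by day:
Day 1: max(0, 23 - 0) = 23
Day 2: max(0, 28 - 0) = 28
Day 3: max(0, 26 - 0) = 26
Day 4: max(0, 22 - 0) = 22
Day 5: max(0, 21 - 0) = 21
Day 6: max(0, 20 - 0) = 20
Day 7: max(0, 22 - 0) = 22
Day 8: max(0, 26 - 0) = 26
Total ADD = 188

188


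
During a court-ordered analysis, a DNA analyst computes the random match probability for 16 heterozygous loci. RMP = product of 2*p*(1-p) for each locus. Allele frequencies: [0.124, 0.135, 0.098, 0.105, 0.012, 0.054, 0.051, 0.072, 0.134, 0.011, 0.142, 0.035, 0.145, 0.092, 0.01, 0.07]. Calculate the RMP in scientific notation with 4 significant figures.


Computing RMP for 16 loci:
Locus 1: 2 * 0.124 * 0.876 = 0.217248
Locus 2: 2 * 0.135 * 0.865 = 0.23355
Locus 3: 2 * 0.098 * 0.902 = 0.176792
Locus 4: 2 * 0.105 * 0.895 = 0.18795
Locus 5: 2 * 0.012 * 0.988 = 0.023712
Locus 6: 2 * 0.054 * 0.946 = 0.102168
Locus 7: 2 * 0.051 * 0.949 = 0.096798
Locus 8: 2 * 0.072 * 0.928 = 0.133632
Locus 9: 2 * 0.134 * 0.866 = 0.232088
Locus 10: 2 * 0.011 * 0.989 = 0.021758
Locus 11: 2 * 0.142 * 0.858 = 0.243672
Locus 12: 2 * 0.035 * 0.965 = 0.06755
Locus 13: 2 * 0.145 * 0.855 = 0.24795
Locus 14: 2 * 0.092 * 0.908 = 0.167072
Locus 15: 2 * 0.01 * 0.99 = 0.0198
Locus 16: 2 * 0.07 * 0.93 = 0.1302
RMP = 4.690e-16

4.690e-16


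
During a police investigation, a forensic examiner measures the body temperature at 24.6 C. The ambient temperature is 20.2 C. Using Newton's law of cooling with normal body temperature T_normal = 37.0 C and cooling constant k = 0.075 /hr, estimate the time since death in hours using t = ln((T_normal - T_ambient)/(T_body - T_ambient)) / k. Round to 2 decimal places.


Using Newton's law of cooling:
t = ln((T_normal - T_ambient) / (T_body - T_ambient)) / k
T_normal - T_ambient = 16.8
T_body - T_ambient = 4.4
Ratio = 3.818182
ln(ratio) = 1.339774
t = 1.339774 / 0.075 = 17.86 hours

17.86


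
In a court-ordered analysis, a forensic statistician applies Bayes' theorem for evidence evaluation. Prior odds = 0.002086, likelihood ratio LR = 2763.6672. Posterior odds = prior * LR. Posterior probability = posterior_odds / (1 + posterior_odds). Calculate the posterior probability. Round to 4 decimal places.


Bayesian evidence evaluation:
Posterior odds = prior_odds * LR = 0.002086 * 2763.6672 = 5.76501
Posterior probability = posterior_odds / (1 + posterior_odds)
= 5.76501 / (1 + 5.76501)
= 5.76501 / 6.76501
= 0.8522

0.8522


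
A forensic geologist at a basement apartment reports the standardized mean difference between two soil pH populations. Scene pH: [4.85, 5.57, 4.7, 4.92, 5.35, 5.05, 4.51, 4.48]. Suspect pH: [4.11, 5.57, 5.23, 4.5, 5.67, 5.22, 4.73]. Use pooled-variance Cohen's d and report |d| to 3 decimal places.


Pooled-variance Cohen's d for soil pH comparison:
Scene mean = 39.43 / 8 = 4.92875
Suspect mean = 35.03 / 7 = 5.004286
Scene sample variance s_s^2 = 0.148384
Suspect sample variance s_c^2 = 0.331662
Pooled variance = ((n_s-1)*s_s^2 + (n_c-1)*s_c^2) / (n_s + n_c - 2) = 0.232974
Pooled SD = sqrt(0.232974) = 0.482674
Mean difference = -0.075536
|d| = |-0.075536| / 0.482674 = 0.156

0.156


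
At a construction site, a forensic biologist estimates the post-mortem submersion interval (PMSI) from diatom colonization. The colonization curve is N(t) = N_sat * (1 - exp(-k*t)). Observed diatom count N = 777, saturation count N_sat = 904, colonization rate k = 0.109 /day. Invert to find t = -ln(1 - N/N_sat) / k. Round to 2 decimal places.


PMSI from diatom colonization curve:
N / N_sat = 777 / 904 = 0.859513
1 - N/N_sat = 0.140487
ln(1 - N/N_sat) = -1.96264
t = -ln(1 - N/N_sat) / k = -(-1.96264) / 0.109 = 18.01 days

18.01
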